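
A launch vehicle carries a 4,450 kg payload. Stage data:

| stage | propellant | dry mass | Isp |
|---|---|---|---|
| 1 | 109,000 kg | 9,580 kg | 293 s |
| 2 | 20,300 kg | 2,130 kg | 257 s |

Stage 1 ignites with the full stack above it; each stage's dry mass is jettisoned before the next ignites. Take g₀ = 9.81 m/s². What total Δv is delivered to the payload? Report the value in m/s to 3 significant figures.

Ignition mass of stage 1 = 109,000+9,580 + 20,300+2,130 + 4,450 = 145,460 kg.
Stage 1: m₀ = 145,460 kg, m_f = 145,460 − 109,000 = 36,460 kg; Δv = 293×9.81×ln(3.99) = 2874.3×1.3837 ≈ 3977 m/s.
Stage 2: m₀ = 26,880 kg, m_f = 26,880 − 20,300 = 6,580 kg; Δv = 257×9.81×ln(4.085) = 2521.2×1.4073 ≈ 3548 m/s.
Total Δv = 3977 + 3548 = 7525 m/s.

Δv ≈ 7530 m/s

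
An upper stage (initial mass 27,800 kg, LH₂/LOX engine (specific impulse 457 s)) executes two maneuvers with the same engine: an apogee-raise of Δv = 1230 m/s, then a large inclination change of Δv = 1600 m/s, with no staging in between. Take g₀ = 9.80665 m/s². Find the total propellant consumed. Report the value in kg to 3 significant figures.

total propellant consumed ≈ 13000 kg

v_e = Isp · g₀ = 457 × 9.80665 = 4481.6 m/s.
After the first burn: m = 27800 × exp(−1230/4481.6) = 27800 × 0.75999 = 21,127.7 kg.
After the second burn: m = 21,127.7 × exp(−1600/4481.6) = 21,127.7 × 0.69976 = 14,784.3 kg.
Total propellant = m₀ − m_final = 27800 − 14,784.3 = 13,015.7 kg.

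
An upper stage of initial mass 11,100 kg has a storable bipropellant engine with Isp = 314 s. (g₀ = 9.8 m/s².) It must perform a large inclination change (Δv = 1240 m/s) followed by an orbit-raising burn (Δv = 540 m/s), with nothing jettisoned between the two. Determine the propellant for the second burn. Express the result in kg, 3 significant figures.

propellant for the second burn ≈ 1190 kg

v_e = Isp · g₀ = 314 × 9.8 = 3077.2 m/s.
After the first burn: m = 11100 × exp(−1240/3077.2) = 11100 × 0.66834 = 7,418.57 kg.
After the second burn: m = 7,418.57 × exp(−540/3077.2) = 7,418.57 × 0.83905 = 6,224.55 kg.
Second-burn propellant = 7,418.57 − 6,224.55 = 1,194.02 kg.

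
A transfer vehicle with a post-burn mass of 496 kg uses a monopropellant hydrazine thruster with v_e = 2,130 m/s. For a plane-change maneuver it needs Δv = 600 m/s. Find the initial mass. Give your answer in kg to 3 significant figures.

m₀/m_f = exp(Δv / v_e) = exp(600 / 2130.0) = exp(0.2817) = 1.3254.
m₀ = m_f × 1.3254 = 496 × 1.3254 = 657.398 kg.

initial mass ≈ 657 kg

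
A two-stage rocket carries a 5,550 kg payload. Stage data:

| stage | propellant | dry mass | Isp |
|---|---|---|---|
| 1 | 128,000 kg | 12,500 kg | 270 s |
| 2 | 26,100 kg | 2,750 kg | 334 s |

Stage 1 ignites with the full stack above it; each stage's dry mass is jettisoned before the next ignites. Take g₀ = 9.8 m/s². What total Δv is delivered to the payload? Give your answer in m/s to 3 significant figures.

Δv ≈ 8140 m/s

Ignition mass of stage 1 = 128,000+12,500 + 26,100+2,750 + 5,550 = 174,900 kg.
Stage 1: m₀ = 174,900 kg, m_f = 174,900 − 128,000 = 46,900 kg; Δv = 270×9.8×ln(3.729) = 2646.0×1.3162 ≈ 3483 m/s.
Stage 2: m₀ = 34,400 kg, m_f = 34,400 − 26,100 = 8,300 kg; Δv = 334×9.8×ln(4.145) = 3273.2×1.4218 ≈ 4654 m/s.
Total Δv = 3483 + 4654 = 8137 m/s.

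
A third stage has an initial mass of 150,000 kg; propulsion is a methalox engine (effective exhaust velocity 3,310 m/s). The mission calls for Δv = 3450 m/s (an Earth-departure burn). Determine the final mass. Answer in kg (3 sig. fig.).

final mass ≈ 52900 kg

From the ideal rocket equation, m₀/m_f = exp(Δv / v_e) = exp(3450 / 3310.0) = exp(1.0423) = 2.8357.
m_f = m₀ / 2.8357 = 150,000 / 2.8357 = 52,897 kg.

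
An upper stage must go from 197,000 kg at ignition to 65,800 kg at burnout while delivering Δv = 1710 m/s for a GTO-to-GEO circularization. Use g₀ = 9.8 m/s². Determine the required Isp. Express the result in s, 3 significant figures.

Isp ≈ 159 s

ln(m₀/m_f) = ln(197000/65800) = ln(2.994) = 1.0966.
Rocket equation: v_e = Δv / ln(m₀/m_f) = 1710 / 1.0966 = 1559.4 m/s.
Isp = v_e / g₀ = 1559.4 / 9.8 = 159.1 s.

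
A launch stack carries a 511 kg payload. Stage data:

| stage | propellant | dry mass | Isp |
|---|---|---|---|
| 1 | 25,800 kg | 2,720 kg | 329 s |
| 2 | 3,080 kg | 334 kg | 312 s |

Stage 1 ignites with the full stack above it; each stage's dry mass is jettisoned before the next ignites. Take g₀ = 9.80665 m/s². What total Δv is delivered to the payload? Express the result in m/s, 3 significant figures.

Ignition mass of stage 1 = 25,800+2,720 + 3,080+334 + 511 = 32,445 kg.
Stage 1: m₀ = 32,445 kg, m_f = 32,445 − 25,800 = 6,645 kg; Δv = 329×9.80665×ln(4.883) = 3226.4×1.5857 ≈ 5116 m/s.
Stage 2: m₀ = 3,925 kg, m_f = 3,925 − 3,080 = 845 kg; Δv = 312×9.80665×ln(4.645) = 3059.7×1.5358 ≈ 4699 m/s.
Total Δv = 5116 + 4699 = 9815 m/s.

Δv ≈ 9820 m/s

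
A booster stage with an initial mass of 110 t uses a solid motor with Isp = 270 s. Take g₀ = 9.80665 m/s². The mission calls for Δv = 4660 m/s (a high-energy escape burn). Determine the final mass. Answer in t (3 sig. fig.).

final mass ≈ 18.9 t

v_e = Isp · g₀ = 270 × 9.80665 = 2647.8 m/s.
By the Tsiolkovsky rocket equation, m₀/m_f = exp(Δv / v_e) = exp(4660 / 2647.8) = exp(1.7600) = 5.8122.
m_f = m₀ / 5.8122 = 110 / 5.8122 = 18.9257 t.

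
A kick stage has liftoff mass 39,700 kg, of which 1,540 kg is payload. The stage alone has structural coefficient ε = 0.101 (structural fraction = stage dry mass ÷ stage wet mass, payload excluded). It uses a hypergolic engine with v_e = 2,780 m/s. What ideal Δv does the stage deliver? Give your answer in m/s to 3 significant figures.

Stage wet mass = m₀ − payload = 39,700 − 1,540 = 38,160 kg.
Stage dry mass = ε × stage wet mass = 0.101 × 38,160 = 3,854.16 kg.
Burnout mass m_f = stage dry + payload = 3,854.16 + 1,540 = 5,394.16 kg.
Δv = v_e · ln(39,700/5,394.16) = 2780.0 × ln(7.36) = 2780.0 × 1.9960 ≈ 5549 m/s.

Δv ≈ 5550 m/s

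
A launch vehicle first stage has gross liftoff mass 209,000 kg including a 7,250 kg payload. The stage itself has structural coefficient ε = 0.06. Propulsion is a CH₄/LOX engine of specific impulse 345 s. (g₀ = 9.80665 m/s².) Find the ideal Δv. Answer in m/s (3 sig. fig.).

Stage wet mass = m₀ − payload = 209,000 − 7,250 = 201,750 kg.
Stage dry mass = ε × stage wet mass = 0.06 × 201,750 = 12,105 kg.
Burnout mass m_f = stage dry + payload = 12,105 + 7,250 = 19,355 kg.
v_e = Isp · g₀ = 345 × 9.80665 = 3383.3 m/s.
Δv = v_e · ln(209,000/19,355) = 3383.3 × ln(10.8) = 3383.3 × 2.3794 ≈ 8050 m/s.

Δv ≈ 8050 m/s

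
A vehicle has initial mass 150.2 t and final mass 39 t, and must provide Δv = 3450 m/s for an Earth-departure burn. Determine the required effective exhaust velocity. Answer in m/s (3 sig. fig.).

v_e ≈ 2560 m/s

ln(m₀/m_f) = ln(150200/39000) = ln(3.851) = 1.3484.
v_e = Δv / ln(m₀/m_f) = 3450 / 1.3484 = 2558.6 m/s.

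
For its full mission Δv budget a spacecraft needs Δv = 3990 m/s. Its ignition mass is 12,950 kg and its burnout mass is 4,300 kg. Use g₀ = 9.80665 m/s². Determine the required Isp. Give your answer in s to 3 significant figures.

Isp ≈ 369 s

ln(m₀/m_f) = ln(12950/4300) = ln(3.012) = 1.1025.
Rocket equation: v_e = Δv / ln(m₀/m_f) = 3990 / 1.1025 = 3619.1 m/s.
Isp = v_e / g₀ = 3619.1 / 9.80665 = 369.0 s.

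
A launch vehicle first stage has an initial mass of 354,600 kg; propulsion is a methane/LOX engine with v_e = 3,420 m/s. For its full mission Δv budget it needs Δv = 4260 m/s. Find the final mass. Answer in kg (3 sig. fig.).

Rocket equation: m₀/m_f = exp(Δv / v_e) = exp(4260 / 3420.0) = exp(1.2456) = 3.4751.
m_f = m₀ / 3.4751 = 354,600 / 3.4751 = 102,040 kg.

final mass ≈ 102000 kg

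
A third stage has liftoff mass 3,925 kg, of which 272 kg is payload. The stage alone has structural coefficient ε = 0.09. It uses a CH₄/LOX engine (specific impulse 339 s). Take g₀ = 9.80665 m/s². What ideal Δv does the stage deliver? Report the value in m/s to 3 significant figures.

Δv ≈ 6240 m/s

Stage wet mass = m₀ − payload = 3,925 − 272 = 3,653 kg.
Stage dry mass = ε × stage wet mass = 0.09 × 3,653 = 328.77 kg.
Burnout mass m_f = stage dry + payload = 328.77 + 272 = 600.77 kg.
v_e = Isp · g₀ = 339 × 9.80665 = 3324.5 m/s.
By the Tsiolkovsky rocket equation, Δv = v_e · ln(3,925/600.77) = 3324.5 × ln(6.533) = 3324.5 × 1.8769 ≈ 6240 m/s.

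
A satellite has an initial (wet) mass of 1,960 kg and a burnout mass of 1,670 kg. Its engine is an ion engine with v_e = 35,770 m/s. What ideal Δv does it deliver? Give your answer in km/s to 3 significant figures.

Using Δv = v_e ln(m₀/m_f): Δv = v_e · ln(m₀/m_f) = 35770.0 × ln(1.174) = 35770.0 × 0.1601 ≈ 5727.5 m/s.

Δv ≈ 5.73 km/s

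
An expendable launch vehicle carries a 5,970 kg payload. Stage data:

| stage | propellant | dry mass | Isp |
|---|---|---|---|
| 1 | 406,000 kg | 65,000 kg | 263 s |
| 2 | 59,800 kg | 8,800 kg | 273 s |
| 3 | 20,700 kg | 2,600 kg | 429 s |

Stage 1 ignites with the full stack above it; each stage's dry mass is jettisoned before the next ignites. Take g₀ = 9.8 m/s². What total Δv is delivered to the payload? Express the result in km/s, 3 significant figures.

Ignition mass of stage 1 = 406,000+65,000 + 59,800+8,800 + 20,700+2,600 + 5,970 = 568,870 kg.
Stage 1: m₀ = 568,870 kg, m_f = 568,870 − 406,000 = 162,870 kg; Δv = 263×9.8×ln(3.493) = 2577.4×1.2507 ≈ 3224 m/s.
Stage 2: m₀ = 97,870 kg, m_f = 97,870 − 59,800 = 38,070 kg; Δv = 273×9.8×ln(2.571) = 2675.4×0.9442 ≈ 2526 m/s.
Stage 3: m₀ = 29,270 kg, m_f = 29,270 − 20,700 = 8,570 kg; Δv = 429×9.8×ln(3.415) = 4204.2×1.2283 ≈ 5164 m/s.
Total Δv = 3224 + 2526 + 5164 = 10914 m/s.

Δv ≈ 10.9 km/s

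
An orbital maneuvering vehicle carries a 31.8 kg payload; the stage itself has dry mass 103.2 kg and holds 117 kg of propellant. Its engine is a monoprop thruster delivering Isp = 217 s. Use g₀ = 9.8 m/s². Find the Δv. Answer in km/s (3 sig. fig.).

v_e = Isp · g₀ = 217 × 9.8 = 2126.6 m/s.
m₀ = payload + dry + propellant = 31.8 + 103.2 + 117 = 252 kg.
m_f = payload + dry = 31.8 + 103.2 = 135 kg.
Δv = v_e · ln(m₀/m_f) = 2126.6 × ln(1.867) = 2126.6 × 0.6242 ≈ 1327.3 m/s.

Δv ≈ 1.33 km/s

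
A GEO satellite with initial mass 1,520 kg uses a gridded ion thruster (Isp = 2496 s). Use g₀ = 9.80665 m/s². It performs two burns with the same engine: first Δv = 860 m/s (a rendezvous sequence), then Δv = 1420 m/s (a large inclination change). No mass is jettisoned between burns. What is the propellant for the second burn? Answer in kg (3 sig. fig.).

v_e = Isp · g₀ = 2496 × 9.80665 = 24477.4 m/s.
After the first burn: m = 1520 × exp(−860/24477.4) = 1520 × 0.96548 = 1,467.53 kg.
After the second burn: m = 1,467.53 × exp(−1420/24477.4) = 1,467.53 × 0.94364 = 1,384.82 kg.
Second-burn propellant = 1,467.53 − 1,384.82 = 82.71 kg.

propellant for the second burn ≈ 82.7 kg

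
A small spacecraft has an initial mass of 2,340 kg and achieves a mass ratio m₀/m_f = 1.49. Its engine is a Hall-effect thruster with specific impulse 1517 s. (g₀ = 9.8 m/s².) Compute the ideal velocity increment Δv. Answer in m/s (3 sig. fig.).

v_e = Isp · g₀ = 1517 × 9.8 = 14866.6 m/s.
From the ideal rocket equation, Δv = v_e · ln(1.49) = 14866.6 × 0.3988 ≈ 5928.4 m/s.

Δv ≈ 5930 m/s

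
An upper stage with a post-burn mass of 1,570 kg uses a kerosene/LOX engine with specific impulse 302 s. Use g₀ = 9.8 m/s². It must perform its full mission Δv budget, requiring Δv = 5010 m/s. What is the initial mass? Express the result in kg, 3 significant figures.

v_e = Isp · g₀ = 302 × 9.8 = 2959.6 m/s.
By the Tsiolkovsky rocket equation, m₀/m_f = exp(Δv / v_e) = exp(5010 / 2959.6) = exp(1.6928) = 5.4347.
m₀ = m_f × 5.4347 = 1,570 × 5.4347 = 8,532.48 kg.

initial mass ≈ 8530 kg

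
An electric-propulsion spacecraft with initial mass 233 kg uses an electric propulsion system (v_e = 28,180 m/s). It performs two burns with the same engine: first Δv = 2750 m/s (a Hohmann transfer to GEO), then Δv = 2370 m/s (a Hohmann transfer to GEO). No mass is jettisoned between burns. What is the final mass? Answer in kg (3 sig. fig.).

final mass ≈ 194 kg

After the first burn: m = 233 × exp(−2750/28180.0) = 233 × 0.90702 = 211.336 kg.
After the second burn: m = 211.336 × exp(−2370/28180.0) = 211.336 × 0.91934 = 194.29 kg.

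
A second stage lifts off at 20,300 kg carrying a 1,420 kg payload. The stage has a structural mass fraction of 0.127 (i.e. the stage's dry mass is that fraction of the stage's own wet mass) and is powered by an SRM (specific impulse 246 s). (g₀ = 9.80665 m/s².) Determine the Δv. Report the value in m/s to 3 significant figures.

Δv ≈ 4030 m/s

Stage wet mass = m₀ − payload = 20,300 − 1,420 = 18,880 kg.
Stage dry mass = ε × stage wet mass = 0.127 × 18,880 = 2,397.76 kg.
Burnout mass m_f = stage dry + payload = 2,397.76 + 1,420 = 3,817.76 kg.
v_e = Isp · g₀ = 246 × 9.80665 = 2412.4 m/s.
Δv = v_e · ln(20,300/3,817.76) = 2412.4 × ln(5.317) = 2412.4 × 1.6710 ≈ 4031 m/s.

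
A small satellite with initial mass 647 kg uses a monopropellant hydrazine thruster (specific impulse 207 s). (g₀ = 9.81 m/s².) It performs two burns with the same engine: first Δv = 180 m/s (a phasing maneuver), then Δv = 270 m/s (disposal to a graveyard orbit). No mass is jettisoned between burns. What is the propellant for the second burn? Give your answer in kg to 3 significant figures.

propellant for the second burn ≈ 73.7 kg

v_e = Isp · g₀ = 207 × 9.81 = 2030.7 m/s.
After the first burn: m = 647 × exp(−180/2030.7) = 647 × 0.91517 = 592.115 kg.
After the second burn: m = 592.115 × exp(−270/2030.7) = 592.115 × 0.87550 = 518.397 kg.
Second-burn propellant = 592.115 − 518.397 = 73.718 kg.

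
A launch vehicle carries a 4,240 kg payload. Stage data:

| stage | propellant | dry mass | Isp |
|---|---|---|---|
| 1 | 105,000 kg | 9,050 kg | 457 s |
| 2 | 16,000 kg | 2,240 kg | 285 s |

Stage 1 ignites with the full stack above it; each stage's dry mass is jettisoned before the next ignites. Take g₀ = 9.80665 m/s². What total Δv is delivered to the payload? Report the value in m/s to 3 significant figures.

Ignition mass of stage 1 = 105,000+9,050 + 16,000+2,240 + 4,240 = 136,530 kg.
Stage 1: m₀ = 136,530 kg, m_f = 136,530 − 105,000 = 31,530 kg; Δv = 457×9.80665×ln(4.33) = 4481.6×1.4656 ≈ 6568 m/s.
Stage 2: m₀ = 22,480 kg, m_f = 22,480 − 16,000 = 6,480 kg; Δv = 285×9.80665×ln(3.469) = 2794.9×1.2439 ≈ 3477 m/s.
Total Δv = 6568 + 3477 = 10045 m/s.

Δv ≈ 10000 m/s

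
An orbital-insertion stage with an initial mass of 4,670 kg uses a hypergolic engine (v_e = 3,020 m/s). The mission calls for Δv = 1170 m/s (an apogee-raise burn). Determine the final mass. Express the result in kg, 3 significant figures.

final mass ≈ 3170 kg

Using Δv = v_e ln(m₀/m_f): m₀/m_f = exp(Δv / v_e) = exp(1170 / 3020.0) = exp(0.3874) = 1.4732.
m_f = m₀ / 1.4732 = 4,670 / 1.4732 = 3,169.97 kg.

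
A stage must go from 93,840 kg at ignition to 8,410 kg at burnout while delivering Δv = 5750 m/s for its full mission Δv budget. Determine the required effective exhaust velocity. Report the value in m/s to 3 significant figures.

ln(m₀/m_f) = ln(93840/8410) = ln(11.16) = 2.4122.
v_e = Δv / ln(m₀/m_f) = 5750 / 2.4122 = 2383.7 m/s.

v_e ≈ 2380 m/s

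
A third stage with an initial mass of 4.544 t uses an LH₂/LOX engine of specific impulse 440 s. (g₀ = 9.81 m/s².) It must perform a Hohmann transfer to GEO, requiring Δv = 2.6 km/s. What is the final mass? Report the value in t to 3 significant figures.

v_e = Isp · g₀ = 440 × 9.81 = 4316.4 m/s.
m₀/m_f = exp(Δv / v_e) = exp(2600 / 4316.4) = exp(0.6024) = 1.8264.
m_f = m₀ / 1.8264 = 4.544 / 1.8264 = 2.48795 t.

final mass ≈ 2.49 t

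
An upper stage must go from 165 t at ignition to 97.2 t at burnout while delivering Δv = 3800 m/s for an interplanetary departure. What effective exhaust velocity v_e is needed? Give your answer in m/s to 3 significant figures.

ln(m₀/m_f) = ln(165000/97200) = ln(1.698) = 0.5292.
v_e = Δv / ln(m₀/m_f) = 3800 / 0.5292 = 7181.0 m/s.

v_e ≈ 7180 m/s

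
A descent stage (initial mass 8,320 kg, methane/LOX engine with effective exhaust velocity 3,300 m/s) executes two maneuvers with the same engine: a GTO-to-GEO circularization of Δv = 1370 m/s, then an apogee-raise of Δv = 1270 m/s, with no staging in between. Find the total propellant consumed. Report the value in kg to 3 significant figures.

After the first burn: m = 8320 × exp(−1370/3300.0) = 8320 × 0.66024 = 5,493.2 kg.
After the second burn: m = 5,493.2 × exp(−1270/3300.0) = 5,493.2 × 0.68055 = 3,738.4 kg.
Total propellant = m₀ − m_final = 8320 − 3,738.4 = 4,581.6 kg.

total propellant consumed ≈ 4580 kg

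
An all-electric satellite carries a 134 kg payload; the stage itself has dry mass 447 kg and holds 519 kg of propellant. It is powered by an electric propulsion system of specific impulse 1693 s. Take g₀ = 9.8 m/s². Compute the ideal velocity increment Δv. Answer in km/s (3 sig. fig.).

v_e = Isp · g₀ = 1693 × 9.8 = 16591.4 m/s.
m₀ = payload + dry + propellant = 134 + 447 + 519 = 1,100 kg.
m_f = payload + dry = 134 + 447 = 581 kg.
From the ideal rocket equation, Δv = v_e · ln(m₀/m_f) = 16591.4 × ln(1.893) = 16591.4 × 0.6383 ≈ 10590.5 m/s.

Δv ≈ 10.6 km/s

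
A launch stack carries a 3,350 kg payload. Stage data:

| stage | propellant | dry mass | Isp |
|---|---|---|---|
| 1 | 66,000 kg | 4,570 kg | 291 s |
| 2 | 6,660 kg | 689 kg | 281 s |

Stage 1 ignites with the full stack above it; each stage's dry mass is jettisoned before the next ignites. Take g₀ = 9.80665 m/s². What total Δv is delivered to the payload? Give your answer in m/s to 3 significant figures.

Δv ≈ 7460 m/s

Ignition mass of stage 1 = 66,000+4,570 + 6,660+689 + 3,350 = 81,269 kg.
Stage 1: m₀ = 81,269 kg, m_f = 81,269 − 66,000 = 15,269 kg; Δv = 291×9.80665×ln(5.322) = 2853.7×1.6719 ≈ 4771 m/s.
Stage 2: m₀ = 10,699 kg, m_f = 10,699 − 6,660 = 4,039 kg; Δv = 281×9.80665×ln(2.649) = 2755.7×0.9742 ≈ 2684 m/s.
Total Δv = 4771 + 2684 = 7455 m/s.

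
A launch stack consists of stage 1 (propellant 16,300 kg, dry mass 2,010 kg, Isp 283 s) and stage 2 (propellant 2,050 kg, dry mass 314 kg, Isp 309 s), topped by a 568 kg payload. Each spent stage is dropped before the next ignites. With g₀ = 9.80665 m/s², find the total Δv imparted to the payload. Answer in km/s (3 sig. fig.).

Ignition mass of stage 1 = 16,300+2,010 + 2,050+314 + 568 = 21,242 kg.
Stage 1: m₀ = 21,242 kg, m_f = 21,242 − 16,300 = 4,942 kg; Δv = 283×9.80665×ln(4.298) = 2775.3×1.4582 ≈ 4047 m/s.
Stage 2: m₀ = 2,932 kg, m_f = 2,932 − 2,050 = 882 kg; Δv = 309×9.80665×ln(3.324) = 3030.3×1.2012 ≈ 3640 m/s.
Total Δv = 4047 + 3640 = 7687 m/s.

Δv ≈ 7.69 km/s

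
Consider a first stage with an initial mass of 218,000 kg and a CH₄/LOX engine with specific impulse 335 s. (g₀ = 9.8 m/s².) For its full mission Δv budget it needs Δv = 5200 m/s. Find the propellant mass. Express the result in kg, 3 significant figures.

propellant mass ≈ 173000 kg

v_e = Isp · g₀ = 335 × 9.8 = 3283.0 m/s.
Using Δv = v_e ln(m₀/m_f): m₀/m_f = exp(Δv / v_e) = exp(5200 / 3283.0) = exp(1.5839) = 4.8740.
m_f = 218,000 / 4.8740 = 44,727.1 kg, so propellant = m₀ − m_f = 218,000 − 44,727.1 = 173,272.9 kg.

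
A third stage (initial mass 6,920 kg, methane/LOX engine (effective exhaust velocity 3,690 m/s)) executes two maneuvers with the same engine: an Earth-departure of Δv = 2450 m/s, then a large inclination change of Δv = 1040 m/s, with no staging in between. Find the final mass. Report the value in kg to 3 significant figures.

After the first burn: m = 6920 × exp(−2450/3690.0) = 6920 × 0.51481 = 3,562.49 kg.
After the second burn: m = 3,562.49 × exp(−1040/3690.0) = 3,562.49 × 0.75439 = 2,687.51 kg.

final mass ≈ 2690 kg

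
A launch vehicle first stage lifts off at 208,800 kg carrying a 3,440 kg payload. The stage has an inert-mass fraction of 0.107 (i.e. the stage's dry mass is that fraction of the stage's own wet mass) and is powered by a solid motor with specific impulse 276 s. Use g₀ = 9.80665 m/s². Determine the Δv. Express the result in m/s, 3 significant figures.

Stage wet mass = m₀ − payload = 208,800 − 3,440 = 205,360 kg.
Stage dry mass = ε × stage wet mass = 0.107 × 205,360 = 21,973.5 kg.
Burnout mass m_f = stage dry + payload = 21,973.5 + 3,440 = 25,413.5 kg.
v_e = Isp · g₀ = 276 × 9.80665 = 2706.6 m/s.
Δv = v_e · ln(208,800/25,413.5) = 2706.6 × ln(8.216) = 2706.6 × 2.1061 ≈ 5700 m/s.

Δv ≈ 5700 m/s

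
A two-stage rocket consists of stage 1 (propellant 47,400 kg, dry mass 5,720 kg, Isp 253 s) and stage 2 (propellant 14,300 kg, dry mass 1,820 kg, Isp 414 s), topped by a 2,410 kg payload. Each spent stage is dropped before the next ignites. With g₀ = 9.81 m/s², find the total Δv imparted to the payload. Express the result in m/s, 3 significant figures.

Ignition mass of stage 1 = 47,400+5,720 + 14,300+1,820 + 2,410 = 71,650 kg.
Stage 1: m₀ = 71,650 kg, m_f = 71,650 − 47,400 = 24,250 kg; Δv = 253×9.81×ln(2.955) = 2481.9×1.0834 ≈ 2689 m/s.
Stage 2: m₀ = 18,530 kg, m_f = 18,530 − 14,300 = 4,230 kg; Δv = 414×9.81×ln(4.381) = 4061.3×1.4772 ≈ 5999 m/s.
Total Δv = 2689 + 5999 = 8688 m/s.

Δv ≈ 8690 m/s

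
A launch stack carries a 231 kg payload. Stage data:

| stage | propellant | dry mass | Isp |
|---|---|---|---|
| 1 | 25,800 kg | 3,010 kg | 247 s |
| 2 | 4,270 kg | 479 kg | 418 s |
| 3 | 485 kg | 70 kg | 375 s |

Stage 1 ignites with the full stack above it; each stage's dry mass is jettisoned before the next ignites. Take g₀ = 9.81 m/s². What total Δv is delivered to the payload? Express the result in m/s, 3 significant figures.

Ignition mass of stage 1 = 25,800+3,010 + 4,270+479 + 485+70 + 231 = 34,345 kg.
Stage 1: m₀ = 34,345 kg, m_f = 34,345 − 25,800 = 8,545 kg; Δv = 247×9.81×ln(4.019) = 2423.1×1.3911 ≈ 3371 m/s.
Stage 2: m₀ = 5,535 kg, m_f = 5,535 − 4,270 = 1,265 kg; Δv = 418×9.81×ln(4.375) = 4100.6×1.4760 ≈ 6053 m/s.
Stage 3: m₀ = 786 kg, m_f = 786 − 485 = 301 kg; Δv = 375×9.81×ln(2.611) = 3678.8×0.9598 ≈ 3531 m/s.
Total Δv = 3371 + 6053 + 3531 = 12955 m/s.

Δv ≈ 13000 m/s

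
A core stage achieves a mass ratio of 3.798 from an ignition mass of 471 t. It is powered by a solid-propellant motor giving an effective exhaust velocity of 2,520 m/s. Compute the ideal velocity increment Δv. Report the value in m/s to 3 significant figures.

Δv = v_e · ln(3.798) = 2520.0 × 1.3345 ≈ 3362.9 m/s.

Δv ≈ 3360 m/s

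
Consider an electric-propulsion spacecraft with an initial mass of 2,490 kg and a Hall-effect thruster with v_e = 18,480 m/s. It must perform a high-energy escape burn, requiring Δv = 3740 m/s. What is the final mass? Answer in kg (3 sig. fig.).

final mass ≈ 2030 kg

From the ideal rocket equation, m₀/m_f = exp(Δv / v_e) = exp(3740 / 18480.0) = exp(0.2024) = 1.2243.
m_f = m₀ / 1.2243 = 2,490 / 1.2243 = 2,033.82 kg.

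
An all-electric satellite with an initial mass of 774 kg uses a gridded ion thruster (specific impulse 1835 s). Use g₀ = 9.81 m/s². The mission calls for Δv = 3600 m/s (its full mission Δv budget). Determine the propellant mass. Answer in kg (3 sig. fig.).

v_e = Isp · g₀ = 1835 × 9.81 = 18001.4 m/s.
Rocket equation: m₀/m_f = exp(Δv / v_e) = exp(3600 / 18001.4) = exp(0.2000) = 1.2214.
m_f = 774 / 1.2214 = 633.699 kg, so propellant = m₀ − m_f = 774 − 633.699 = 140.301 kg.

propellant mass ≈ 140 kg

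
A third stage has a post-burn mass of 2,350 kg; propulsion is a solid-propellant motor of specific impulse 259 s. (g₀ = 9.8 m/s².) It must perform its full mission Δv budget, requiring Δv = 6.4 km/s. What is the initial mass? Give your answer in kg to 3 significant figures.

initial mass ≈ 29300 kg

v_e = Isp · g₀ = 259 × 9.8 = 2538.2 m/s.
m₀/m_f = exp(Δv / v_e) = exp(6400 / 2538.2) = exp(2.5215) = 12.4469.
m₀ = m_f × 12.4469 = 2,350 × 12.4469 = 29,250.2 kg.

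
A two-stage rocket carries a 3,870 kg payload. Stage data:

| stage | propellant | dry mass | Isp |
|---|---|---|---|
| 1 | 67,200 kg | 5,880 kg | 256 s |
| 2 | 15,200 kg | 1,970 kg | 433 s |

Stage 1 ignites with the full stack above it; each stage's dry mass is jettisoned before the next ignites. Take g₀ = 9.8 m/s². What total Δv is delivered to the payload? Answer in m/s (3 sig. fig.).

Ignition mass of stage 1 = 67,200+5,880 + 15,200+1,970 + 3,870 = 94,120 kg.
Stage 1: m₀ = 94,120 kg, m_f = 94,120 − 67,200 = 26,920 kg; Δv = 256×9.8×ln(3.496) = 2508.8×1.2517 ≈ 3140 m/s.
Stage 2: m₀ = 21,040 kg, m_f = 21,040 − 15,200 = 5,840 kg; Δv = 433×9.8×ln(3.603) = 4243.4×1.2817 ≈ 5439 m/s.
Total Δv = 3140 + 5439 = 8579 m/s.

Δv ≈ 8580 m/s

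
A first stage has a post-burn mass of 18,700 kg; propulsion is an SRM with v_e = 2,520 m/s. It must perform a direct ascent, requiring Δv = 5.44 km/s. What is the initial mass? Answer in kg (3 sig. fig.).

initial mass ≈ 162000 kg

By the Tsiolkovsky rocket equation, m₀/m_f = exp(Δv / v_e) = exp(5440 / 2520.0) = exp(2.1587) = 8.6601.
m₀ = m_f × 8.6601 = 18,700 × 8.6601 = 161,944 kg.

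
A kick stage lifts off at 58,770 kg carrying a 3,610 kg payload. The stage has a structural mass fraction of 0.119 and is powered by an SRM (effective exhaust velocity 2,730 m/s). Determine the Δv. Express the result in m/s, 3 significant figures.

Stage wet mass = m₀ − payload = 58,770 − 3,610 = 55,160 kg.
Stage dry mass = ε × stage wet mass = 0.119 × 55,160 = 6,564.04 kg.
Burnout mass m_f = stage dry + payload = 6,564.04 + 3,610 = 10,174.04 kg.
Rocket equation: Δv = v_e · ln(58,770/10,174.04) = 2730.0 × ln(5.776) = 2730.0 × 1.7538 ≈ 4788 m/s.

Δv ≈ 4790 m/s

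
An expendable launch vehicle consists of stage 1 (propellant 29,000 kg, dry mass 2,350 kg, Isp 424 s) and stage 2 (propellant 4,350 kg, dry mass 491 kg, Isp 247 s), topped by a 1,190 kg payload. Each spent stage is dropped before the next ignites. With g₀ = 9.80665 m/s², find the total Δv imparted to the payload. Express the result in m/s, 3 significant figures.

Ignition mass of stage 1 = 29,000+2,350 + 4,350+491 + 1,190 = 37,381 kg.
Stage 1: m₀ = 37,381 kg, m_f = 37,381 − 29,000 = 8,381 kg; Δv = 424×9.80665×ln(4.46) = 4158.0×1.4952 ≈ 6217 m/s.
Stage 2: m₀ = 6,031 kg, m_f = 6,031 − 4,350 = 1,681 kg; Δv = 247×9.80665×ln(3.588) = 2422.2×1.2775 ≈ 3094 m/s.
Total Δv = 6217 + 3094 = 9311 m/s.

Δv ≈ 9310 m/s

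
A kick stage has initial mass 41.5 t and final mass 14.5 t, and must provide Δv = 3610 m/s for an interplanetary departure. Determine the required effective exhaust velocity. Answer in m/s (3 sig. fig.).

v_e ≈ 3430 m/s

ln(m₀/m_f) = ln(41500/14500) = ln(2.862) = 1.0515.
By the Tsiolkovsky rocket equation, v_e = Δv / ln(m₀/m_f) = 3610 / 1.0515 = 3433.0 m/s.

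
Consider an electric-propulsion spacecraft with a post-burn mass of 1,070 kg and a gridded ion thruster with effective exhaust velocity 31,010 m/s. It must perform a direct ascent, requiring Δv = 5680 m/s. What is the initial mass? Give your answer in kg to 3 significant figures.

Rocket equation: m₀/m_f = exp(Δv / v_e) = exp(5680 / 31010.0) = exp(0.1832) = 1.2010.
m₀ = m_f × 1.2010 = 1,070 × 1.2010 = 1,285.07 kg.

initial mass ≈ 1290 kg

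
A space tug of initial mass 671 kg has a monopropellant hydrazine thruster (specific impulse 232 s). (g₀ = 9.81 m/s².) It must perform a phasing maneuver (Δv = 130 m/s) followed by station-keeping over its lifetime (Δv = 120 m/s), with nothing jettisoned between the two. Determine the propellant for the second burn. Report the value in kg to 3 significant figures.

propellant for the second burn ≈ 32.5 kg

v_e = Isp · g₀ = 232 × 9.81 = 2275.9 m/s.
After the first burn: m = 671 × exp(−130/2275.9) = 671 × 0.94448 = 633.746 kg.
After the second burn: m = 633.746 × exp(−120/2275.9) = 633.746 × 0.94864 = 601.197 kg.
Second-burn propellant = 633.746 − 601.197 = 32.549 kg.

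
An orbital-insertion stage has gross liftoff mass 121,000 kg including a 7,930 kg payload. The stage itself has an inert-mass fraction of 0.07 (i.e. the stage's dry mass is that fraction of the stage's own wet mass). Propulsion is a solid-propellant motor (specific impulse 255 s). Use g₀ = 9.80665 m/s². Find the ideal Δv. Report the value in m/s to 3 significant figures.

Δv ≈ 5080 m/s

Stage wet mass = m₀ − payload = 121,000 − 7,930 = 113,070 kg.
Stage dry mass = ε × stage wet mass = 0.07 × 113,070 = 7,914.9 kg.
Burnout mass m_f = stage dry + payload = 7,914.9 + 7,930 = 15,844.9 kg.
v_e = Isp · g₀ = 255 × 9.80665 = 2500.7 m/s.
Δv = v_e · ln(121,000/15,844.9) = 2500.7 × ln(7.637) = 2500.7 × 2.0329 ≈ 5084 m/s.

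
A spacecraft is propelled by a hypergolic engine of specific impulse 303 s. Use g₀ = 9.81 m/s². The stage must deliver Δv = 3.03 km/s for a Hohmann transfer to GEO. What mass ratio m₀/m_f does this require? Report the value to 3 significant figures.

v_e = Isp · g₀ = 303 × 9.81 = 2972.4 m/s.
Using Δv = v_e ln(m₀/m_f): m₀/m_f = exp(Δv / v_e) = exp(3030 / 2972.4) = exp(1.0194) = 2.7714.

mass ratio ≈ 2.77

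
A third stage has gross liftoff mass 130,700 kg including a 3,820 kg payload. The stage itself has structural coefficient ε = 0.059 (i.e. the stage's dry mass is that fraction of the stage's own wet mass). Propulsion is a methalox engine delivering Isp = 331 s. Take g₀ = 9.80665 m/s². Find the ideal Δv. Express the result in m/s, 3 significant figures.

Δv ≈ 7940 m/s

Stage wet mass = m₀ − payload = 130,700 − 3,820 = 126,880 kg.
Stage dry mass = ε × stage wet mass = 0.059 × 126,880 = 7,485.92 kg.
Burnout mass m_f = stage dry + payload = 7,485.92 + 3,820 = 11,305.92 kg.
v_e = Isp · g₀ = 331 × 9.80665 = 3246.0 m/s.
Δv = v_e · ln(130,700/11,305.92) = 3246.0 × ln(11.56) = 3246.0 × 2.4476 ≈ 7945 m/s.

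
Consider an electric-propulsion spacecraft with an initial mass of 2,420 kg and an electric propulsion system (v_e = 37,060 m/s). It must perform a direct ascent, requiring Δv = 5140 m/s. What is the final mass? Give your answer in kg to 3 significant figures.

m₀/m_f = exp(Δv / v_e) = exp(5140 / 37060.0) = exp(0.1387) = 1.1488.
m_f = m₀ / 1.1488 = 2,420 / 1.1488 = 2,106.55 kg.

final mass ≈ 2110 kg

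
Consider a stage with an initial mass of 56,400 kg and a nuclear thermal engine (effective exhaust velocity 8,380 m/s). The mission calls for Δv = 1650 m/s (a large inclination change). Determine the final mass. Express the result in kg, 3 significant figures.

By the Tsiolkovsky rocket equation, m₀/m_f = exp(Δv / v_e) = exp(1650 / 8380.0) = exp(0.1969) = 1.2176.
m_f = m₀ / 1.2176 = 56,400 / 1.2176 = 46,320.6 kg.

final mass ≈ 46300 kg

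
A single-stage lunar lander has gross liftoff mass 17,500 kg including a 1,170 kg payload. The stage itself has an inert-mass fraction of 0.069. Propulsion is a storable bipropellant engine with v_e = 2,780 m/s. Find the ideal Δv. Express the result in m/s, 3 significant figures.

Δv ≈ 5650 m/s

Stage wet mass = m₀ − payload = 17,500 − 1,170 = 16,330 kg.
Stage dry mass = ε × stage wet mass = 0.069 × 16,330 = 1,126.77 kg.
Burnout mass m_f = stage dry + payload = 1,126.77 + 1,170 = 2,296.77 kg.
Rocket equation: Δv = v_e · ln(17,500/2,296.77) = 2780.0 × ln(7.619) = 2780.0 × 2.0307 ≈ 5645 m/s.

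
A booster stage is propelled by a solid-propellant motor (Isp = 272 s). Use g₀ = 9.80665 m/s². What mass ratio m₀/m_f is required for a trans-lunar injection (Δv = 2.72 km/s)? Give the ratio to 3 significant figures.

v_e = Isp · g₀ = 272 × 9.80665 = 2667.4 m/s.
By the Tsiolkovsky rocket equation, m₀/m_f = exp(Δv / v_e) = exp(2720 / 2667.4) = exp(1.0197) = 2.7724.

mass ratio ≈ 2.77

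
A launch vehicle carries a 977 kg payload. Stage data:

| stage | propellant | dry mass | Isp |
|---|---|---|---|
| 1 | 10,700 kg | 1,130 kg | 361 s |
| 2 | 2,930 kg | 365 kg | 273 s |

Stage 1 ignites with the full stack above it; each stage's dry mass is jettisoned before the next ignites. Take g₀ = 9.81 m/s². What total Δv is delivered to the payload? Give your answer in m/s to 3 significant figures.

Ignition mass of stage 1 = 10,700+1,130 + 2,930+365 + 977 = 16,102 kg.
Stage 1: m₀ = 16,102 kg, m_f = 16,102 − 10,700 = 5,402 kg; Δv = 361×9.81×ln(2.981) = 3541.4×1.0922 ≈ 3868 m/s.
Stage 2: m₀ = 4,272 kg, m_f = 4,272 − 2,930 = 1,342 kg; Δv = 273×9.81×ln(3.183) = 2678.1×1.1579 ≈ 3101 m/s.
Total Δv = 3868 + 3101 = 6969 m/s.

Δv ≈ 6970 m/s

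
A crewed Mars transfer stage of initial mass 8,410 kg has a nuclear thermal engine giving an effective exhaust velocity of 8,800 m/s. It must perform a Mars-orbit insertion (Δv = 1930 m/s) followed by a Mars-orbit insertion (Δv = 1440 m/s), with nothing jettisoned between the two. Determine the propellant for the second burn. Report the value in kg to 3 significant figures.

After the first burn: m = 8410 × exp(−1930/8800.0) = 8410 × 0.80307 = 6,753.82 kg.
After the second burn: m = 6,753.82 × exp(−1440/8800.0) = 6,753.82 × 0.84905 = 5,734.33 kg.
Second-burn propellant = 6,753.82 − 5,734.33 = 1,019.49 kg.

propellant for the second burn ≈ 1020 kg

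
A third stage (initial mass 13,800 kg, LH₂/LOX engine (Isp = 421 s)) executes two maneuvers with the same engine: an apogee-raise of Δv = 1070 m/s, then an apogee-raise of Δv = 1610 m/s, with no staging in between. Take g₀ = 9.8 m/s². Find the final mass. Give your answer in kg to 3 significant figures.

final mass ≈ 7210 kg

v_e = Isp · g₀ = 421 × 9.8 = 4125.8 m/s.
After the first burn: m = 13800 × exp(−1070/4125.8) = 13800 × 0.77156 = 10,647.5 kg.
After the second burn: m = 10,647.5 × exp(−1610/4125.8) = 10,647.5 × 0.67690 = 7,207.29 kg.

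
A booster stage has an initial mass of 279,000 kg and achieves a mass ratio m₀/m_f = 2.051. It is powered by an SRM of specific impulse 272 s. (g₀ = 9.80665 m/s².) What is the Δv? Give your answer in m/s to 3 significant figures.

Δv ≈ 1920 m/s

v_e = Isp · g₀ = 272 × 9.80665 = 2667.4 m/s.
Using Δv = v_e ln(m₀/m_f): Δv = v_e · ln(2.051) = 2667.4 × 0.7183 ≈ 1916.1 m/s.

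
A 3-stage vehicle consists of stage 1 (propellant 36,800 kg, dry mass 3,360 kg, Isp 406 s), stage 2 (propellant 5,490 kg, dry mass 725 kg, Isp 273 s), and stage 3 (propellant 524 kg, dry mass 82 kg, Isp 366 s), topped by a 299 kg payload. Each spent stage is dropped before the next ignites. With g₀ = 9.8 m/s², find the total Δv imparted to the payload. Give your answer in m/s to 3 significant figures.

Δv ≈ 13000 m/s

Ignition mass of stage 1 = 36,800+3,360 + 5,490+725 + 524+82 + 299 = 47,280 kg.
Stage 1: m₀ = 47,280 kg, m_f = 47,280 − 36,800 = 10,480 kg; Δv = 406×9.8×ln(4.511) = 3978.8×1.5066 ≈ 5995 m/s.
Stage 2: m₀ = 7,120 kg, m_f = 7,120 − 5,490 = 1,630 kg; Δv = 273×9.8×ln(4.368) = 2675.4×1.4743 ≈ 3944 m/s.
Stage 3: m₀ = 905 kg, m_f = 905 − 524 = 381 kg; Δv = 366×9.8×ln(2.375) = 3586.8×0.8651 ≈ 3103 m/s.
Total Δv = 5995 + 3944 + 3103 = 13042 m/s.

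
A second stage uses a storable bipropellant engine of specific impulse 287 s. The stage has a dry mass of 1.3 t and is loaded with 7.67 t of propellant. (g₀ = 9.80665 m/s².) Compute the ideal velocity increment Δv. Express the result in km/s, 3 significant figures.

v_e = Isp · g₀ = 287 × 9.80665 = 2814.5 m/s.
m₀ = m_dry + m_prop = 1.3 + 7.67 = 8.97 t.
Δv = v_e · ln(m₀/m_f) = 2814.5 × ln(6.9) = 2814.5 × 1.9315 ≈ 5436.3 m/s.

Δv ≈ 5.44 km/s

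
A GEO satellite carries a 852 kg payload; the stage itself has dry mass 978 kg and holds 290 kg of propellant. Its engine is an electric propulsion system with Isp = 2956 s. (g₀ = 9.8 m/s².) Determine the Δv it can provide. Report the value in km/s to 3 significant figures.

v_e = Isp · g₀ = 2956 × 9.8 = 28968.8 m/s.
m₀ = payload + dry + propellant = 852 + 978 + 290 = 2,120 kg.
m_f = payload + dry = 852 + 978 = 1,830 kg.
Using Δv = v_e ln(m₀/m_f): Δv = v_e · ln(m₀/m_f) = 28968.8 × ln(1.158) = 28968.8 × 0.1471 ≈ 4261.3 m/s.

Δv ≈ 4.26 km/s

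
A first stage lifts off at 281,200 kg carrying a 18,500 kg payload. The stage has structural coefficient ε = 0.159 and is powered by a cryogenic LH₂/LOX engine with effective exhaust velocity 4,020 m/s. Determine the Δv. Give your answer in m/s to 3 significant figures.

Stage wet mass = m₀ − payload = 281,200 − 18,500 = 262,700 kg.
Stage dry mass = ε × stage wet mass = 0.159 × 262,700 = 41,769.3 kg.
Burnout mass m_f = stage dry + payload = 41,769.3 + 18,500 = 60,269.3 kg.
By the Tsiolkovsky rocket equation, Δv = v_e · ln(281,200/60,269.3) = 4020.0 × ln(4.666) = 4020.0 × 1.5402 ≈ 6192 m/s.

Δv ≈ 6190 m/s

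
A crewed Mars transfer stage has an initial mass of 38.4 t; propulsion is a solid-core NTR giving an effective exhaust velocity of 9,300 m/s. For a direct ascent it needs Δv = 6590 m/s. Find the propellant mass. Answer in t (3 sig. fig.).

propellant mass ≈ 19.5 t

By the Tsiolkovsky rocket equation, m₀/m_f = exp(Δv / v_e) = exp(6590 / 9300.0) = exp(0.7086) = 2.0312.
m_f = 38.4 / 2.0312 = 18.9051 t, so propellant = m₀ − m_f = 38.4 − 18.9051 = 19.4949 t.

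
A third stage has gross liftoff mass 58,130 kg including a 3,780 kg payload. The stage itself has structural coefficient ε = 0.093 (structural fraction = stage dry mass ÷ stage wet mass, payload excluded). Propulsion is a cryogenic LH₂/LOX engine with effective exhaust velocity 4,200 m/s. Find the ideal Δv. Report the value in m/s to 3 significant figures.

Δv ≈ 7910 m/s

Stage wet mass = m₀ − payload = 58,130 − 3,780 = 54,350 kg.
Stage dry mass = ε × stage wet mass = 0.093 × 54,350 = 5,054.55 kg.
Burnout mass m_f = stage dry + payload = 5,054.55 + 3,780 = 8,834.55 kg.
Using Δv = v_e ln(m₀/m_f): Δv = v_e · ln(58,130/8,834.55) = 4200.0 × ln(6.58) = 4200.0 × 1.8840 ≈ 7913 m/s.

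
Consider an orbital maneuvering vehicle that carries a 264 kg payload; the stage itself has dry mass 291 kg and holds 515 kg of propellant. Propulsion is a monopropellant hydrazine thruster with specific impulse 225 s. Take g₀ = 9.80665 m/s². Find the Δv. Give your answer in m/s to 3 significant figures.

Δv ≈ 1450 m/s

v_e = Isp · g₀ = 225 × 9.80665 = 2206.5 m/s.
m₀ = payload + dry + propellant = 264 + 291 + 515 = 1,070 kg.
m_f = payload + dry = 264 + 291 = 555 kg.
Δv = v_e · ln(m₀/m_f) = 2206.5 × ln(1.928) = 2206.5 × 0.6564 ≈ 1448.4 m/s.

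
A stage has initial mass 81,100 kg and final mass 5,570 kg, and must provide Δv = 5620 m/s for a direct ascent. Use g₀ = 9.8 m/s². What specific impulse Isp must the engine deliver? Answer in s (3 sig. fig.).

ln(m₀/m_f) = ln(81100/5570) = ln(14.56) = 2.6783.
Rocket equation: v_e = Δv / ln(m₀/m_f) = 5620 / 2.6783 = 2098.4 m/s.
Isp = v_e / g₀ = 2098.4 / 9.8 = 214.1 s.

Isp ≈ 214 s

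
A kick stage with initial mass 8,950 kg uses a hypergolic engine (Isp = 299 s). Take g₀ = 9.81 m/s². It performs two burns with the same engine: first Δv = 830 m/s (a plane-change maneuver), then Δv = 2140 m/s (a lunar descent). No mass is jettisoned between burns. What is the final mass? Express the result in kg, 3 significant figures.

final mass ≈ 3250 kg

v_e = Isp · g₀ = 299 × 9.81 = 2933.2 m/s.
After the first burn: m = 8950 × exp(−830/2933.2) = 8950 × 0.75354 = 6,744.18 kg.
After the second burn: m = 6,744.18 × exp(−2140/2933.2) = 6,744.18 × 0.48211 = 3,251.44 kg.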